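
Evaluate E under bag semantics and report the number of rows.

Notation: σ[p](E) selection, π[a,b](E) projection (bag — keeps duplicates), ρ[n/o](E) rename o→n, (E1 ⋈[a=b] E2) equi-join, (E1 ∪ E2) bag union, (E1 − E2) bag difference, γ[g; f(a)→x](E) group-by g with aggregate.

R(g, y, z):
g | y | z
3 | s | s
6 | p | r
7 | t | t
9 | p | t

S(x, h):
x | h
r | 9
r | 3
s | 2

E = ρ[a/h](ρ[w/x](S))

Stepwise |·|:
  S → 3
  ρ[w/x](S) → 3
  ρ[a/h](ρ[w/x](S)) → 3

|E| = 3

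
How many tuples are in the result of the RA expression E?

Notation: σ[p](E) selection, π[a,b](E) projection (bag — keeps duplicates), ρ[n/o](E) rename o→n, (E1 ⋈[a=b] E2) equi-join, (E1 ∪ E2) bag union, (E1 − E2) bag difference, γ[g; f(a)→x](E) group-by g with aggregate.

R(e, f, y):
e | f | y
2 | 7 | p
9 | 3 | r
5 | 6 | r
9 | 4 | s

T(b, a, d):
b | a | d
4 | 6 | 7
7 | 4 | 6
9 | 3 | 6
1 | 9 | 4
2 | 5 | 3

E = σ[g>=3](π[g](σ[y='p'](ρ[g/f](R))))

Per-node cardinality:
  R → 4
  ρ[g/f](R) → 4
  σ[y='p'](ρ[g/f](R)) → 1
  π[g](σ[y='p'](ρ[g/f](R))) → 1
  σ[g>=3](π[g](σ[y='p'](ρ[g/f](R)))) → 1

|E| = 1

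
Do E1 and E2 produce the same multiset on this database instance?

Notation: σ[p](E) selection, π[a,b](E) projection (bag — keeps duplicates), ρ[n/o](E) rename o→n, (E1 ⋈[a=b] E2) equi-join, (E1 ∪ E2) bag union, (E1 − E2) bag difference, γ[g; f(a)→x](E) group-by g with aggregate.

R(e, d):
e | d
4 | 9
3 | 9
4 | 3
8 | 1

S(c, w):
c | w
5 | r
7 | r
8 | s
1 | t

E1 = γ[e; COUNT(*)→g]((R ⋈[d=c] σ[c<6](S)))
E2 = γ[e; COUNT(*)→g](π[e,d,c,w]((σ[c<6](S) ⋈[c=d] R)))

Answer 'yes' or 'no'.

E1 stepwise |·|:
  R → 4
  S → 4
  σ[c<6](S) → 2
  (R ⋈[d=c] σ[c<6](S)) → 1
  γ[e; COUNT(*)→g]((R ⋈[d=c] σ[c<6](S))) → 1
E2 stepwise |·|:
  S → 4
  σ[c<6](S) → 2
  R → 4
  (σ[c<6](S) ⋈[c=d] R) → 1
  π[e,d,c,w]((σ[c<6](S) ⋈[c=d] R)) → 1
  γ[e; COUNT(*)→g](π[e,d,c,w]((σ[c<6](S) ⋈[c=d] R))) → 1

E1 and E2 produce the same multiset:
e | g
8 | 1

yes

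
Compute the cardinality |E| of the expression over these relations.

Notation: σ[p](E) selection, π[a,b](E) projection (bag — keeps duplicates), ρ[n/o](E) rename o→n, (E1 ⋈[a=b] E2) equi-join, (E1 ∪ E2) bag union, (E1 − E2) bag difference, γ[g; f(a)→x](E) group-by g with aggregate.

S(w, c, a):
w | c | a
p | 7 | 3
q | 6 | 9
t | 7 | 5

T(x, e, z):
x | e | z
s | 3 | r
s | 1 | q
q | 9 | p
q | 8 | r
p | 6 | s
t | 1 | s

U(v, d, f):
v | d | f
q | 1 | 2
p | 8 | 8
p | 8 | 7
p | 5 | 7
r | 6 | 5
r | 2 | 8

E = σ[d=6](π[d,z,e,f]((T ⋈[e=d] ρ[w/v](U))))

Per-node cardinality:
  T → 6
  U → 6
  ρ[w/v](U) → 6
  (T ⋈[e=d] ρ[w/v](U)) → 5
  π[d,z,e,f]((T ⋈[e=d] ρ[w/v](U))) → 5
  σ[d=6](π[d,z,e,f]((T ⋈[e=d] ρ[w/v](U)))) → 1

|E| = 1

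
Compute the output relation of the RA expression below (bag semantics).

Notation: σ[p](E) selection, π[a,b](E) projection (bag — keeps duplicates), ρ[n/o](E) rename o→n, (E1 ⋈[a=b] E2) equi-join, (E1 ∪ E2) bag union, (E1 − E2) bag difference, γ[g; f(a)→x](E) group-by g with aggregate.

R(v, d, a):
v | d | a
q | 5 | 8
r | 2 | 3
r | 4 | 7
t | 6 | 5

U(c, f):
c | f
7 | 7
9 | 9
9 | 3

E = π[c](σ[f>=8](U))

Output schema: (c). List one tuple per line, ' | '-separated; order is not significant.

Stepwise |·|:
  U → 3
  σ[f>=8](U) → 1
  π[c](σ[f>=8](U)) → 1

== RESULT ==
c
9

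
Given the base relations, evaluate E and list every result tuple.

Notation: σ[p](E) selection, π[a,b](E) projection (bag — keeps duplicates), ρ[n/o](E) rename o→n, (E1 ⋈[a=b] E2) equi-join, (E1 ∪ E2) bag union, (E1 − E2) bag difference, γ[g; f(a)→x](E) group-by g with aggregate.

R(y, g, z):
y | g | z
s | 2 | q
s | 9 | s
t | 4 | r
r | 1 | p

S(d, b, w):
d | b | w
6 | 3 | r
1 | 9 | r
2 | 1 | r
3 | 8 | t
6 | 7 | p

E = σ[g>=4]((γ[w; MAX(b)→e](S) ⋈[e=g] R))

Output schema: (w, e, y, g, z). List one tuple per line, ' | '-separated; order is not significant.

Row counts bottom-up:
  S → 5
  γ[w; MAX(b)→e](S) → 3
  R → 4
  (γ[w; MAX(b)→e](S) ⋈[e=g] R) → 1
  σ[g>=4]((γ[w; MAX(b)→e](S) ⋈[e=g] R)) → 1

== RESULT ==
w | e | y | g | z
r | 9 | s | 9 | s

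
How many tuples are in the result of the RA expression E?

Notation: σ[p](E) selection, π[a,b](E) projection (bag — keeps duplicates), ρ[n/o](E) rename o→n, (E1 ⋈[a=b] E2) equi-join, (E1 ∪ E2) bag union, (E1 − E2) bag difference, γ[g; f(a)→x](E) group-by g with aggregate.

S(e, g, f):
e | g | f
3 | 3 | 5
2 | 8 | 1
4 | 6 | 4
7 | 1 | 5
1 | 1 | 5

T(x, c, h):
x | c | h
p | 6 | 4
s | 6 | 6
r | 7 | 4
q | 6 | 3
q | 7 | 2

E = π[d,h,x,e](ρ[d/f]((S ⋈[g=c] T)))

Stepwise |·|:
  S → 5
  T → 5
  (S ⋈[g=c] T) → 3
  ρ[d/f]((S ⋈[g=c] T)) → 3
  π[d,h,x,e](ρ[d/f]((S ⋈[g=c] T))) → 3

|E| = 3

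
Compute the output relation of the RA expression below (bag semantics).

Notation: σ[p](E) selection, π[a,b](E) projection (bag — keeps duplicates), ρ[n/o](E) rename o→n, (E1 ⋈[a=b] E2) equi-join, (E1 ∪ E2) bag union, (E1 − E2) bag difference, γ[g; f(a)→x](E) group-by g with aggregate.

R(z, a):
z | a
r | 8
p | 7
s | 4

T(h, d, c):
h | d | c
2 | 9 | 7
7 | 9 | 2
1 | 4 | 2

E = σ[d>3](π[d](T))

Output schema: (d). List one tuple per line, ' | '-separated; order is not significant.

Row counts bottom-up:
  T → 3
  π[d](T) → 3
  σ[d>3](π[d](T)) → 3

== RESULT ==
d
4
9
9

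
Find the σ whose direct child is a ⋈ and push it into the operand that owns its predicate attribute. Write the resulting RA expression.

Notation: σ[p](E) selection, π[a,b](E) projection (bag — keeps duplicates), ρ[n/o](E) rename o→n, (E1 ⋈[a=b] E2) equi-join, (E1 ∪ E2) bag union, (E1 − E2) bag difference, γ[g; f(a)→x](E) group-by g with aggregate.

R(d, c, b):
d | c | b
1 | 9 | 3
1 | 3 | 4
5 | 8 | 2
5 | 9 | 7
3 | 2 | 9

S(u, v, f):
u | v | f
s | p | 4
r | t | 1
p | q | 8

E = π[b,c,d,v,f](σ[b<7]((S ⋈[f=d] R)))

σ filters on b, owned by the right side.
E' = π[b,c,d,v,f]((S ⋈[f=d] σ[b<7](R)))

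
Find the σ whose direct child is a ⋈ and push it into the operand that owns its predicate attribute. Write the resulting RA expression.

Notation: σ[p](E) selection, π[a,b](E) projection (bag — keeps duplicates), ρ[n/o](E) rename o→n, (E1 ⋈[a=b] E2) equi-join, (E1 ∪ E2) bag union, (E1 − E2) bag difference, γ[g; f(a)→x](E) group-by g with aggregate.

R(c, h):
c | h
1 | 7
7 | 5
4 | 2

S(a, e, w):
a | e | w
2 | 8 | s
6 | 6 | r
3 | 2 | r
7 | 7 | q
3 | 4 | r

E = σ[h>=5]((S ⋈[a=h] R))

σ filters on h, owned by the right side.
E' = (S ⋈[a=h] σ[h>=5](R))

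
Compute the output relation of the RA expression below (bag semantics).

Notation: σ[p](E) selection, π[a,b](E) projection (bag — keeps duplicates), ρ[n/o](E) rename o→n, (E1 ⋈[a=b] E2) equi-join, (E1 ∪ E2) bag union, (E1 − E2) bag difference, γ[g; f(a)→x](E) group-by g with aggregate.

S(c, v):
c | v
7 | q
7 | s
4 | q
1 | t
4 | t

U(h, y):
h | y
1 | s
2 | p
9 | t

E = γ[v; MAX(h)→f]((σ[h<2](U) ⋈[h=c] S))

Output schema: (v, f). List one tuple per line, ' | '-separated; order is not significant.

Row counts bottom-up:
  U → 3
  σ[h<2](U) → 1
  S → 5
  (σ[h<2](U) ⋈[h=c] S) → 1
  γ[v; MAX(h)→f]((σ[h<2](U) ⋈[h=c] S)) → 1

== RESULT ==
v | f
t | 1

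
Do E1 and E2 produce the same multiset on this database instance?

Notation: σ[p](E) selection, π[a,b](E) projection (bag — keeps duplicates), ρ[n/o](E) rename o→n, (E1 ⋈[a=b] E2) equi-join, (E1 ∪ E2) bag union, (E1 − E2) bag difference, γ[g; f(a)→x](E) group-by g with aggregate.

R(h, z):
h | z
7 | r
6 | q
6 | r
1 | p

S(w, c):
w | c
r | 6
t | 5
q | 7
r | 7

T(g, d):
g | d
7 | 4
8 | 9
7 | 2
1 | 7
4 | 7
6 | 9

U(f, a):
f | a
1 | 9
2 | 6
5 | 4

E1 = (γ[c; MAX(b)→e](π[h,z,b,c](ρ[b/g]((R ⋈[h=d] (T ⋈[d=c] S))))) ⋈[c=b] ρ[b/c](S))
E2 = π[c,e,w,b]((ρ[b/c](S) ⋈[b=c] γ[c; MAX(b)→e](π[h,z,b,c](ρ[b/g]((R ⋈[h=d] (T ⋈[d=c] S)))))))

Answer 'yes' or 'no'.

E1 stepwise |·|:
  R → 4
  T → 6
  S → 4
  (T ⋈[d=c] S) → 4
  (R ⋈[h=d] (T ⋈[d=c] S)) → 4
  ρ[b/g]((R ⋈[h=d] (T ⋈[d=c] S))) → 4
  π[h,z,b,c](ρ[b/g]((R ⋈[h=d] (T ⋈[d=c] S)))) → 4
  γ[c; MAX(b)→e](π[h,z,b,c](ρ[b/g]((R ⋈[h=d] (T ⋈[d=c] S))))) → 1
  S → 4
  ρ[b/c](S) → 4
  (γ[c; MAX(b)→e](π[h,z,b,c](ρ[b/g]((R ⋈[h=d] (T ⋈[d=c] S))))) ⋈[c=b] ρ[b/c](S)) → 2
E2 stepwise |·|:
  S → 4
  ρ[b/c](S) → 4
  R → 4
  T → 6
  S → 4
  (T ⋈[d=c] S) → 4
  (R ⋈[h=d] (T ⋈[d=c] S)) → 4
  ρ[b/g]((R ⋈[h=d] (T ⋈[d=c] S))) → 4
  π[h,z,b,c](ρ[b/g]((R ⋈[h=d] (T ⋈[d=c] S)))) → 4
  γ[c; MAX(b)→e](π[h,z,b,c](ρ[b/g]((R ⋈[h=d] (T ⋈[d=c] S))))) → 1
  (ρ[b/c](S) ⋈[b=c] γ[c; MAX(b)→e](π[h,z,b,c](ρ[b/g]((R ⋈[h=d] (T ⋈[d=c] S)))))) → 2
  π[c,e,w,b]((ρ[b/c](S) ⋈[b=c] γ[c; MAX(b)→e](π[h,z,b,c](ρ[b/g]((R ⋈[h=d] (T ⋈[d=c] S))))))) → 2

E1 and E2 produce the same multiset:
c | e | w | b
7 | 4 | q | 7
7 | 4 | r | 7

yes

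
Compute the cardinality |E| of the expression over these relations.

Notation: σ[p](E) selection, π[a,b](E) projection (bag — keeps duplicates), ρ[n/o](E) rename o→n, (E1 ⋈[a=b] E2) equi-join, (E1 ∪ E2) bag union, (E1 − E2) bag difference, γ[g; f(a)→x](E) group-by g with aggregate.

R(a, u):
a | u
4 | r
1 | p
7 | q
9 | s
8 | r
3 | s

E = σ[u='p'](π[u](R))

Subexpression sizes:
  R → 6
  π[u](R) → 6
  σ[u='p'](π[u](R)) → 1

|E| = 1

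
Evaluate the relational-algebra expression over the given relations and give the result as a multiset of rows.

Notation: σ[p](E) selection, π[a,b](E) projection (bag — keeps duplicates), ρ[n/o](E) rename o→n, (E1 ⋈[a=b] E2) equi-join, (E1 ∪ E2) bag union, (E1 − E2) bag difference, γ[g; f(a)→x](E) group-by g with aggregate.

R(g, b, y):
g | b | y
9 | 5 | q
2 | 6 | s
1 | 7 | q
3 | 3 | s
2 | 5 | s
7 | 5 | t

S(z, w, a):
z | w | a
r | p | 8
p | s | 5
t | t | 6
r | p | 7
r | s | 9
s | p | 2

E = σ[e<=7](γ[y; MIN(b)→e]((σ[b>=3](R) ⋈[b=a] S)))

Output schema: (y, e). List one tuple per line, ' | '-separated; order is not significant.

Row counts bottom-up:
  R → 6
  σ[b>=3](R) → 6
  S → 6
  (σ[b>=3](R) ⋈[b=a] S) → 5
  γ[y; MIN(b)→e]((σ[b>=3](R) ⋈[b=a] S)) → 3
  σ[e<=7](γ[y; MIN(b)→e]((σ[b>=3](R) ⋈[b=a] S))) → 3

== RESULT ==
y | e
q | 5
s | 5
t | 5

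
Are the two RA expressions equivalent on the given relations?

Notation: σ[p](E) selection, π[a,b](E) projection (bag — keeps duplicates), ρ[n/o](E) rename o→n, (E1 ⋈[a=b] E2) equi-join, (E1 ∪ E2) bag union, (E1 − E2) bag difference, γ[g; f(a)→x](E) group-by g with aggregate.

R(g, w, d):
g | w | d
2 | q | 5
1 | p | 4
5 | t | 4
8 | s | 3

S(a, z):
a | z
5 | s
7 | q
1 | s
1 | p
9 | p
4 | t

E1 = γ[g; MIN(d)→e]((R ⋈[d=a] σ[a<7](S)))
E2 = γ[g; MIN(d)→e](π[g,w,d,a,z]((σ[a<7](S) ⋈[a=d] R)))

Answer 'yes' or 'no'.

E1 stepwise |·|:
  R → 4
  S → 6
  σ[a<7](S) → 4
  (R ⋈[d=a] σ[a<7](S)) → 3
  γ[g; MIN(d)→e]((R ⋈[d=a] σ[a<7](S))) → 3
E2 stepwise |·|:
  S → 6
  σ[a<7](S) → 4
  R → 4
  (σ[a<7](S) ⋈[a=d] R) → 3
  π[g,w,d,a,z]((σ[a<7](S) ⋈[a=d] R)) → 3
  γ[g; MIN(d)→e](π[g,w,d,a,z]((σ[a<7](S) ⋈[a=d] R))) → 3

E1 and E2 produce the same multiset:
g | e
1 | 4
2 | 5
5 | 4

yes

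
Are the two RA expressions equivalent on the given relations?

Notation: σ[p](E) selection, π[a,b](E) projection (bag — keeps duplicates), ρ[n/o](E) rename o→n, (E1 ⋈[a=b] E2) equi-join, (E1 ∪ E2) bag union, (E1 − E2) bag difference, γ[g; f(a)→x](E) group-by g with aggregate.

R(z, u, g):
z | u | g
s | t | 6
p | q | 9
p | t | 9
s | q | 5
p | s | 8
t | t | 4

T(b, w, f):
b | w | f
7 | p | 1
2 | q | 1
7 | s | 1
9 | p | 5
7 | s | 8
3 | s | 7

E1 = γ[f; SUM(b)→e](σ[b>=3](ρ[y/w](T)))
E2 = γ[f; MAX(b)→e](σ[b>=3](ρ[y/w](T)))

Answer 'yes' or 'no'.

E1 stepwise |·|:
  T → 6
  ρ[y/w](T) → 6
  σ[b>=3](ρ[y/w](T)) → 5
  γ[f; SUM(b)→e](σ[b>=3](ρ[y/w](T))) → 4
E2 stepwise |·|:
  T → 6
  ρ[y/w](T) → 6
  σ[b>=3](ρ[y/w](T)) → 5
  γ[f; MAX(b)→e](σ[b>=3](ρ[y/w](T))) → 4

E1 result:
f | e
1 | 14
5 | 9
7 | 3
8 | 7
E2 result:
f | e
1 | 7
5 | 9
7 | 3
8 | 7
Witness: (1, 14) appears 1× in E1 but 0× in E2.

no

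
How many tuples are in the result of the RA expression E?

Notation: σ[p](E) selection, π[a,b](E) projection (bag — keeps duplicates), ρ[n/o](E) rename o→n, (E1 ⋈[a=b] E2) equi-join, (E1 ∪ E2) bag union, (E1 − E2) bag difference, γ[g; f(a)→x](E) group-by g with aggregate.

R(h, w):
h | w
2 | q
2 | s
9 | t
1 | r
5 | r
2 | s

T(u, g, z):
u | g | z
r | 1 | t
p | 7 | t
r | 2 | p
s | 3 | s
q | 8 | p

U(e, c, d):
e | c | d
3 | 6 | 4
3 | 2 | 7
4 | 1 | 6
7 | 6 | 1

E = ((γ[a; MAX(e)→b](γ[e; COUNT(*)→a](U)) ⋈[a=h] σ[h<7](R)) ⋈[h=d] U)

Row counts bottom-up:
  U → 4
  γ[e; COUNT(*)→a](U) → 3
  γ[a; MAX(e)→b](γ[e; COUNT(*)→a](U)) → 2
  R → 6
  σ[h<7](R) → 5
  (γ[a; MAX(e)→b](γ[e; COUNT(*)→a](U)) ⋈[a=h] σ[h<7](R)) → 4
  U → 4
  ((γ[a; MAX(e)→b](γ[e; COUNT(*)→a](U)) ⋈[a=h] σ[h<7](R)) ⋈[h=d] U) → 1

|E| = 1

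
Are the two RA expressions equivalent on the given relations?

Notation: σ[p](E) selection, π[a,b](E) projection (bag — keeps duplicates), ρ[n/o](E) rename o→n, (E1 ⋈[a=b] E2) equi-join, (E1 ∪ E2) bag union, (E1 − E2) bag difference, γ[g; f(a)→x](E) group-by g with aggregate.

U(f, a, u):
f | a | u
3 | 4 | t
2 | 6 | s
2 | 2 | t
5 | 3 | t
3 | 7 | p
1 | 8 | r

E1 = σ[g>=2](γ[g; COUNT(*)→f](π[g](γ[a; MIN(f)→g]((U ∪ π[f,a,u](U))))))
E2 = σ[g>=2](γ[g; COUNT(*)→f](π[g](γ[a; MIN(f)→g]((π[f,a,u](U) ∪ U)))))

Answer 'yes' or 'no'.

E1 per-node cardinality:
  U → 6
  U → 6
  π[f,a,u](U) → 6
  (U ∪ π[f,a,u](U)) → 12
  γ[a; MIN(f)→g]((U ∪ π[f,a,u](U))) → 6
  π[g](γ[a; MIN(f)→g]((U ∪ π[f,a,u](U)))) → 6
  γ[g; COUNT(*)→f](π[g](γ[a; MIN(f)→g]((U ∪ π[f,a,u](U))))) → 4
  σ[g>=2](γ[g; COUNT(*)→f](π[g](γ[a; MIN(f)→g]((U ∪ π[f,a,u](U)))))) → 3
E2 per-node cardinality:
  U → 6
  π[f,a,u](U) → 6
  U → 6
  (π[f,a,u](U) ∪ U) → 12
  γ[a; MIN(f)→g]((π[f,a,u](U) ∪ U)) → 6
  π[g](γ[a; MIN(f)→g]((π[f,a,u](U) ∪ U))) → 6
  γ[g; COUNT(*)→f](π[g](γ[a; MIN(f)→g]((π[f,a,u](U) ∪ U)))) → 4
  σ[g>=2](γ[g; COUNT(*)→f](π[g](γ[a; MIN(f)→g]((π[f,a,u](U) ∪ U))))) → 3

E1 and E2 produce the same multiset:
g | f
2 | 2
3 | 2
5 | 1

yes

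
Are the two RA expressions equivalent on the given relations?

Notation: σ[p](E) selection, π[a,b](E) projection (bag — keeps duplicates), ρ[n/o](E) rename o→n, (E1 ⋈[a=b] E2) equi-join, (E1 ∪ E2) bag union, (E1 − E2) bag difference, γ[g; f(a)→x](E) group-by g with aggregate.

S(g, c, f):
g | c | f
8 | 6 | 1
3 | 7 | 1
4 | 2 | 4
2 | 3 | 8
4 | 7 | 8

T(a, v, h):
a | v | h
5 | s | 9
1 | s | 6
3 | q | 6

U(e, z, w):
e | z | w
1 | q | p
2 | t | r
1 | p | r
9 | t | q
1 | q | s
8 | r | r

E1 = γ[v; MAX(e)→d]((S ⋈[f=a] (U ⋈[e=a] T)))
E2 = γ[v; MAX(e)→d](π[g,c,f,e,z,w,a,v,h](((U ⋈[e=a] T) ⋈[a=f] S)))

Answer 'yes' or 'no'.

E1 row counts bottom-up:
  S → 5
  U → 6
  T → 3
  (U ⋈[e=a] T) → 3
  (S ⋈[f=a] (U ⋈[e=a] T)) → 6
  γ[v; MAX(e)→d]((S ⋈[f=a] (U ⋈[e=a] T))) → 1
E2 row counts bottom-up:
  U → 6
  T → 3
  (U ⋈[e=a] T) → 3
  S → 5
  ((U ⋈[e=a] T) ⋈[a=f] S) → 6
  π[g,c,f,e,z,w,a,v,h](((U ⋈[e=a] T) ⋈[a=f] S)) → 6
  γ[v; MAX(e)→d](π[g,c,f,e,z,w,a,v,h](((U ⋈[e=a] T) ⋈[a=f] S))) → 1

E1 and E2 produce the same multiset:
v | d
s | 1

yes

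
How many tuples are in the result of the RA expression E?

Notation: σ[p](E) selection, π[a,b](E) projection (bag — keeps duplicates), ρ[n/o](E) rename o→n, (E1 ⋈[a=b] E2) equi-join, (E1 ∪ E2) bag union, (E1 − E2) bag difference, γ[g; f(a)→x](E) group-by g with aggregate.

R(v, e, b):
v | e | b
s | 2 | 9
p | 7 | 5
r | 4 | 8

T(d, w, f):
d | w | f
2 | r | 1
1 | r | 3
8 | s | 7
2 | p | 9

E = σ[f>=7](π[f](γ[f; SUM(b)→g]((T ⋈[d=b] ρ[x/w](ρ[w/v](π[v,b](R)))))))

Row counts bottom-up:
  T → 4
  R → 3
  π[v,b](R) → 3
  ρ[w/v](π[v,b](R)) → 3
  ρ[x/w](ρ[w/v](π[v,b](R))) → 3
  (T ⋈[d=b] ρ[x/w](ρ[w/v](π[v,b](R)))) → 1
  γ[f; SUM(b)→g]((T ⋈[d=b] ρ[x/w](ρ[w/v](π[v,b](R))))) → 1
  π[f](γ[f; SUM(b)→g]((T ⋈[d=b] ρ[x/w](ρ[w/v](π[v,b](R)))))) → 1
  σ[f>=7](π[f](γ[f; SUM(b)→g]((T ⋈[d=b] ρ[x/w](ρ[w/v](π[v,b](R))))))) → 1

|E| = 1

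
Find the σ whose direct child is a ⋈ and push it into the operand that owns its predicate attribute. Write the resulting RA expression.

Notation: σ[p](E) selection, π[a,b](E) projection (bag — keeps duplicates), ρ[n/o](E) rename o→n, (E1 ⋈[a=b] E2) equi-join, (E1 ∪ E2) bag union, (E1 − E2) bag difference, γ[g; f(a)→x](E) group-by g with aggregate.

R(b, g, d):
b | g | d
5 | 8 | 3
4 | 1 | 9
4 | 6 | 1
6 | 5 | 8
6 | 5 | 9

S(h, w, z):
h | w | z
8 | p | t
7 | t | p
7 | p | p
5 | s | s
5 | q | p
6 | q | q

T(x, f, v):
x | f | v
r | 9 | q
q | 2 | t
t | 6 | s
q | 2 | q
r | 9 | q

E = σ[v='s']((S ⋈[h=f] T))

σ filters on v, owned by the right side.
E' = (S ⋈[h=f] σ[v='s'](T))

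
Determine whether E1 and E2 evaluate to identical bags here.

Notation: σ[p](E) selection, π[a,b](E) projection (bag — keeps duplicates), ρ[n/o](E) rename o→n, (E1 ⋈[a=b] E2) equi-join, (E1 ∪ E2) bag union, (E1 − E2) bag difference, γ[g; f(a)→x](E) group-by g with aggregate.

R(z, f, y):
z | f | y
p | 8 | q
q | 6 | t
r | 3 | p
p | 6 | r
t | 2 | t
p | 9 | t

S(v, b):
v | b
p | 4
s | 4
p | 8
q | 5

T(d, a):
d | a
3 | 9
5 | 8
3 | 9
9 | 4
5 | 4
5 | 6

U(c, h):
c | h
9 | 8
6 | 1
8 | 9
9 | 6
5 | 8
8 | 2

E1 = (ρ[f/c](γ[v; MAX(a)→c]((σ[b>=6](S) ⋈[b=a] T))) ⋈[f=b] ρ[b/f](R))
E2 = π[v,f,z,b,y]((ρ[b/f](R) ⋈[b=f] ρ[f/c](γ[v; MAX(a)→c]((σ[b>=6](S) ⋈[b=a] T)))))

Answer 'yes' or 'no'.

E1 row counts bottom-up:
  S → 4
  σ[b>=6](S) → 1
  T → 6
  (σ[b>=6](S) ⋈[b=a] T) → 1
  γ[v; MAX(a)→c]((σ[b>=6](S) ⋈[b=a] T)) → 1
  ρ[f/c](γ[v; MAX(a)→c]((σ[b>=6](S) ⋈[b=a] T))) → 1
  R → 6
  ρ[b/f](R) → 6
  (ρ[f/c](γ[v; MAX(a)→c]((σ[b>=6](S) ⋈[b=a] T))) ⋈[f=b] ρ[b/f](R)) → 1
E2 row counts bottom-up:
  R → 6
  ρ[b/f](R) → 6
  S → 4
  σ[b>=6](S) → 1
  T → 6
  (σ[b>=6](S) ⋈[b=a] T) → 1
  γ[v; MAX(a)→c]((σ[b>=6](S) ⋈[b=a] T)) → 1
  ρ[f/c](γ[v; MAX(a)→c]((σ[b>=6](S) ⋈[b=a] T))) → 1
  (ρ[b/f](R) ⋈[b=f] ρ[f/c](γ[v; MAX(a)→c]((σ[b>=6](S) ⋈[b=a] T)))) → 1
  π[v,f,z,b,y]((ρ[b/f](R) ⋈[b=f] ρ[f/c](γ[v; MAX(a)→c]((σ[b>=6](S) ⋈[b=a] T))))) → 1

E1 and E2 produce the same multiset:
v | f | z | b | y
p | 8 | p | 8 | q

yes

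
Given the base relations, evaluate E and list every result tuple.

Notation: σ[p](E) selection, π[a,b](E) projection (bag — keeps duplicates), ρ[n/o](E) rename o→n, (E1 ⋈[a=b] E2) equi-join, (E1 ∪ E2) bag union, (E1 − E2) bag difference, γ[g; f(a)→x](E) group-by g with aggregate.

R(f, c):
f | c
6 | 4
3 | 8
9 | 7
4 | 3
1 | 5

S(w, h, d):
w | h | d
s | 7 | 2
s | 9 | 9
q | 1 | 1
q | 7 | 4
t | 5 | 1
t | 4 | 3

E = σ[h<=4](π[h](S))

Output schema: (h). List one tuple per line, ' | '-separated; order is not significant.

Subexpression sizes:
  S → 6
  π[h](S) → 6
  σ[h<=4](π[h](S)) → 2

== RESULT ==
h
1
4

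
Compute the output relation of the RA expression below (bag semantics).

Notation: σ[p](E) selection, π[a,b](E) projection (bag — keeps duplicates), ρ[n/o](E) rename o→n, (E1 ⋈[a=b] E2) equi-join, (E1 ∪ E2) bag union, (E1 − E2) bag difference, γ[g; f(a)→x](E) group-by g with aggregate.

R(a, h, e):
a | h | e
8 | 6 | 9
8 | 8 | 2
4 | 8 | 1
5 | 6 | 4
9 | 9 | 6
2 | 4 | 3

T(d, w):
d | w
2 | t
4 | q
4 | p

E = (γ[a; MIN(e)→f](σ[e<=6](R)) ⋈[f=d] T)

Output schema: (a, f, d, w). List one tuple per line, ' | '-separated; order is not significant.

Subexpression sizes:
  R → 6
  σ[e<=6](R) → 5
  γ[a; MIN(e)→f](σ[e<=6](R)) → 5
  T → 3
  (γ[a; MIN(e)→f](σ[e<=6](R)) ⋈[f=d] T) → 3

== RESULT ==
a | f | d | w
5 | 4 | 4 | p
5 | 4 | 4 | q
8 | 2 | 2 | t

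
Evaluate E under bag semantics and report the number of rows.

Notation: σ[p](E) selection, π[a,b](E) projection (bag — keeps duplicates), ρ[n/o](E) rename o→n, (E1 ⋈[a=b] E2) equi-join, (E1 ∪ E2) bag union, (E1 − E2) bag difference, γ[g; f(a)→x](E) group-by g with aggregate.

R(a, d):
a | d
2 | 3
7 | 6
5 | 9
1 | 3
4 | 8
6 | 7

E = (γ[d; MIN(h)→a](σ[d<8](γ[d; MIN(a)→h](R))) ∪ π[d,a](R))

Stepwise |·|:
  R → 6
  γ[d; MIN(a)→h](R) → 5
  σ[d<8](γ[d; MIN(a)→h](R)) → 3
  γ[d; MIN(h)→a](σ[d<8](γ[d; MIN(a)→h](R))) → 3
  R → 6
  π[d,a](R) → 6
  (γ[d; MIN(h)→a](σ[d<8](γ[d; MIN(a)→h](R))) ∪ π[d,a](R)) → 9

|E| = 9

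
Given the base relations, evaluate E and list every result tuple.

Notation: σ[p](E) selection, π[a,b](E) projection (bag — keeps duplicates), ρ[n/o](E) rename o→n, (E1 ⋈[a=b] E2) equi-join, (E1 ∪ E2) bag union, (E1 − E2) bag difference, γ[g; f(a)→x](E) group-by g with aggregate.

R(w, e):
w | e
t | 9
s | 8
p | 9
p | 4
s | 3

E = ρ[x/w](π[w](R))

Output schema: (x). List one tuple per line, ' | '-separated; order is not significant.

Stepwise |·|:
  R → 5
  π[w](R) → 5
  ρ[x/w](π[w](R)) → 5

== RESULT ==
x
p
p
s
s
t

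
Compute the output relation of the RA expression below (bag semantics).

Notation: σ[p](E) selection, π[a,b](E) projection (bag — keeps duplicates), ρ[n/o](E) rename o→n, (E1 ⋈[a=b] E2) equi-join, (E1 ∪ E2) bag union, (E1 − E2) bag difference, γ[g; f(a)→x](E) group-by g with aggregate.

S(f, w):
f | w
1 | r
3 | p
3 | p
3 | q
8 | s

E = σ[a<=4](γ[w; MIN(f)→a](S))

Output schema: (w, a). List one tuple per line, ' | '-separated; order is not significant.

Subexpression sizes:
  S → 5
  γ[w; MIN(f)→a](S) → 4
  σ[a<=4](γ[w; MIN(f)→a](S)) → 3

== RESULT ==
w | a
p | 3
q | 3
r | 1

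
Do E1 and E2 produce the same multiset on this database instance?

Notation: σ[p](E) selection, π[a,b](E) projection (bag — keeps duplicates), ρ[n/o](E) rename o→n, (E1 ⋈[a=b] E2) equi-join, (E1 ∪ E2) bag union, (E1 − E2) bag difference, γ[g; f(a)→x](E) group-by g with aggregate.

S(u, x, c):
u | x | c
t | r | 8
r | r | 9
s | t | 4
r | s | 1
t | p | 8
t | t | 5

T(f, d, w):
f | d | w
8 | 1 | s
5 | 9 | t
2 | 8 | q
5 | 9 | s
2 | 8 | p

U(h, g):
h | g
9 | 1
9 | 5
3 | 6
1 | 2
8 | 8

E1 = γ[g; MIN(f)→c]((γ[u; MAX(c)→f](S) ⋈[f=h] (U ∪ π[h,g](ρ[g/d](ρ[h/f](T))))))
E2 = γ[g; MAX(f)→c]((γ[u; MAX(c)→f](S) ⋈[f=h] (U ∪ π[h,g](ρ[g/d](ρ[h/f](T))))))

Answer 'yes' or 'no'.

E1 stepwise |·|:
  S → 6
  γ[u; MAX(c)→f](S) → 3
  U → 5
  T → 5
  ρ[h/f](T) → 5
  ρ[g/d](ρ[h/f](T)) → 5
  π[h,g](ρ[g/d](ρ[h/f](T))) → 5
  (U ∪ π[h,g](ρ[g/d](ρ[h/f](T)))) → 10
  (γ[u; MAX(c)→f](S) ⋈[f=h] (U ∪ π[h,g](ρ[g/d](ρ[h/f](T))))) → 4
  γ[g; MIN(f)→c]((γ[u; MAX(c)→f](S) ⋈[f=h] (U ∪ π[h,g](ρ[g/d](ρ[h/f](T)))))) → 3
E2 stepwise |·|:
  S → 6
  γ[u; MAX(c)→f](S) → 3
  U → 5
  T → 5
  ρ[h/f](T) → 5
  ρ[g/d](ρ[h/f](T)) → 5
  π[h,g](ρ[g/d](ρ[h/f](T))) → 5
  (U ∪ π[h,g](ρ[g/d](ρ[h/f](T)))) → 10
  (γ[u; MAX(c)→f](S) ⋈[f=h] (U ∪ π[h,g](ρ[g/d](ρ[h/f](T))))) → 4
  γ[g; MAX(f)→c]((γ[u; MAX(c)→f](S) ⋈[f=h] (U ∪ π[h,g](ρ[g/d](ρ[h/f](T)))))) → 3

E1 result:
g | c
1 | 8
5 | 9
8 | 8
E2 result:
g | c
1 | 9
5 | 9
8 | 8
Witness: (1, 8) appears 1× in E1 but 0× in E2.

no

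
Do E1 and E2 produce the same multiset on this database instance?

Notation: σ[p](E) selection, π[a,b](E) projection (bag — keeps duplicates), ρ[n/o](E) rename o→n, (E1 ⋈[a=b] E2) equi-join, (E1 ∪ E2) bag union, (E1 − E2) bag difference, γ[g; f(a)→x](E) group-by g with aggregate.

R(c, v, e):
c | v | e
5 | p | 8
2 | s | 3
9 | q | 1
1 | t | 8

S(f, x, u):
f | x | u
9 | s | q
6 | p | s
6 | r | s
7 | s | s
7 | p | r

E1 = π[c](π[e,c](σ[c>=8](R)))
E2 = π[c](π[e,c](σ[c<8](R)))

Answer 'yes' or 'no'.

E1 subexpression sizes:
  R → 4
  σ[c>=8](R) → 1
  π[e,c](σ[c>=8](R)) → 1
  π[c](π[e,c](σ[c>=8](R))) → 1
E2 subexpression sizes:
  R → 4
  σ[c<8](R) → 3
  π[e,c](σ[c<8](R)) → 3
  π[c](π[e,c](σ[c<8](R))) → 3

E1 result:
c
9
E2 result:
c
1
2
5
Witness: (1,) appears 0× in E1 but 1× in E2.

no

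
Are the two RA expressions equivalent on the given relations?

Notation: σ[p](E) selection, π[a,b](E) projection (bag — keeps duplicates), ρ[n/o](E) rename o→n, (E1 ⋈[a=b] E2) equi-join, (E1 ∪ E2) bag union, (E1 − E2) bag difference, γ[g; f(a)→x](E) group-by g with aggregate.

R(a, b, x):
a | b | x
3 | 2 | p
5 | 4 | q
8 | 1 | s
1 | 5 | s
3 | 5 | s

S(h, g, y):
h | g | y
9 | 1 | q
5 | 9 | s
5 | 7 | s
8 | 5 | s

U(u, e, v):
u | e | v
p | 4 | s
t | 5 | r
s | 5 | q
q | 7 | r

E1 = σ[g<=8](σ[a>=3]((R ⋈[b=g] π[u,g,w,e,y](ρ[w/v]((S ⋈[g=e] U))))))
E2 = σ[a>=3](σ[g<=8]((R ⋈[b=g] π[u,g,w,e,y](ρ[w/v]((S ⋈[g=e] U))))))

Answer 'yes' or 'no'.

E1 row counts bottom-up:
  R → 5
  S → 4
  U → 4
  (S ⋈[g=e] U) → 3
  ρ[w/v]((S ⋈[g=e] U)) → 3
  π[u,g,w,e,y](ρ[w/v]((S ⋈[g=e] U))) → 3
  (R ⋈[b=g] π[u,g,w,e,y](ρ[w/v]((S ⋈[g=e] U)))) → 4
  σ[a>=3]((R ⋈[b=g] π[u,g,w,e,y](ρ[w/v]((S ⋈[g=e] U))))) → 2
  σ[g<=8](σ[a>=3]((R ⋈[b=g] π[u,g,w,e,y](ρ[w/v]((S ⋈[g=e] U)))))) → 2
E2 row counts bottom-up:
  R → 5
  S → 4
  U → 4
  (S ⋈[g=e] U) → 3
  ρ[w/v]((S ⋈[g=e] U)) → 3
  π[u,g,w,e,y](ρ[w/v]((S ⋈[g=e] U))) → 3
  (R ⋈[b=g] π[u,g,w,e,y](ρ[w/v]((S ⋈[g=e] U)))) → 4
  σ[g<=8]((R ⋈[b=g] π[u,g,w,e,y](ρ[w/v]((S ⋈[g=e] U))))) → 4
  σ[a>=3](σ[g<=8]((R ⋈[b=g] π[u,g,w,e,y](ρ[w/v]((S ⋈[g=e] U)))))) → 2

E1 and E2 produce the same multiset:
a | b | x | u | g | w | e | y
3 | 5 | s | s | 5 | q | 5 | s
3 | 5 | s | t | 5 | r | 5 | s

yes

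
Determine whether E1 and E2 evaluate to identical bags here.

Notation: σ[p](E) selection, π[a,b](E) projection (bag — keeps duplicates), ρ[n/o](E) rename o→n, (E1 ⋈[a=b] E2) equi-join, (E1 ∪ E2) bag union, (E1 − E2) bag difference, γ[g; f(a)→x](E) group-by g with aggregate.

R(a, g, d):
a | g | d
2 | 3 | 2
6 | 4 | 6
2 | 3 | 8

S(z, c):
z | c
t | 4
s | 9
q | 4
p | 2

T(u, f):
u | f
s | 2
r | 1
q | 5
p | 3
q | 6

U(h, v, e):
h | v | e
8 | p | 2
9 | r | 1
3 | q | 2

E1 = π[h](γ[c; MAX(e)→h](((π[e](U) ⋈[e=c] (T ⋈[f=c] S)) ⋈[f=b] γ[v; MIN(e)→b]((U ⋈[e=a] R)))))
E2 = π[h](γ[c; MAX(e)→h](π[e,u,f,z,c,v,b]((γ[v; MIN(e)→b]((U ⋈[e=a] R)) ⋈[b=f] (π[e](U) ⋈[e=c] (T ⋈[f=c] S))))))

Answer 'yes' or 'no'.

E1 per-node cardinality:
  U → 3
  π[e](U) → 3
  T → 5
  S → 4
  (T ⋈[f=c] S) → 1
  (π[e](U) ⋈[e=c] (T ⋈[f=c] S)) → 2
  U → 3
  R → 3
  (U ⋈[e=a] R) → 4
  γ[v; MIN(e)→b]((U ⋈[e=a] R)) → 2
  ((π[e](U) ⋈[e=c] (T ⋈[f=c] S)) ⋈[f=b] γ[v; MIN(e)→b]((U ⋈[e=a] R))) → 4
  γ[c; MAX(e)→h](((π[e](U) ⋈[e=c] (T ⋈[f=c] S)) ⋈[f=b] γ[v; MIN(e)→b]((U ⋈[e=a] R)))) → 1
  π[h](γ[c; MAX(e)→h](((π[e](U) ⋈[e=c] (T ⋈[f=c] S)) ⋈[f=b] γ[v; MIN(e)→b]((U ⋈[e=a] R))))) → 1
E2 per-node cardinality:
  U → 3
  R → 3
  (U ⋈[e=a] R) → 4
  γ[v; MIN(e)→b]((U ⋈[e=a] R)) → 2
  U → 3
  π[e](U) → 3
  T → 5
  S → 4
  (T ⋈[f=c] S) → 1
  (π[e](U) ⋈[e=c] (T ⋈[f=c] S)) → 2
  (γ[v; MIN(e)→b]((U ⋈[e=a] R)) ⋈[b=f] (π[e](U) ⋈[e=c] (T ⋈[f=c] S))) → 4
  π[e,u,f,z,c,v,b]((γ[v; MIN(e)→b]((U ⋈[e=a] R)) ⋈[b=f] (π[e](U) ⋈[e=c] (T ⋈[f=c] S)))) → 4
  γ[c; MAX(e)→h](π[e,u,f,z,c,v,b]((γ[v; MIN(e)→b]((U ⋈[e=a] R)) ⋈[b=f] (π[e](U) ⋈[e=c] (T ⋈[f=c] S))))) → 1
  π[h](γ[c; MAX(e)→h](π[e,u,f,z,c,v,b]((γ[v; MIN(e)→b]((U ⋈[e=a] R)) ⋈[b=f] (π[e](U) ⋈[e=c] (T ⋈[f=c] S)))))) → 1

E1 and E2 produce the same multiset:
h
2

yes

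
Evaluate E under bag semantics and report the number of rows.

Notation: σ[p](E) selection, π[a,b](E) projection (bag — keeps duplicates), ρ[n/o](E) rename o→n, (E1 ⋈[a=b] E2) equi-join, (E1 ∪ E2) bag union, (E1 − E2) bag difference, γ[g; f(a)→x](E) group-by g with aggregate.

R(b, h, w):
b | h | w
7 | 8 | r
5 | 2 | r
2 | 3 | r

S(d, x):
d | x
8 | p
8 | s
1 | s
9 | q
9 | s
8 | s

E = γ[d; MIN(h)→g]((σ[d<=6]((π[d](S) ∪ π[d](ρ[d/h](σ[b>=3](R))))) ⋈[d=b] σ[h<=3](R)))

Subexpression sizes:
  S → 6
  π[d](S) → 6
  R → 3
  σ[b>=3](R) → 2
  ρ[d/h](σ[b>=3](R)) → 2
  π[d](ρ[d/h](σ[b>=3](R))) → 2
  (π[d](S) ∪ π[d](ρ[d/h](σ[b>=3](R)))) → 8
  σ[d<=6]((π[d](S) ∪ π[d](ρ[d/h](σ[b>=3](R))))) → 2
  R → 3
  σ[h<=3](R) → 2
  (σ[d<=6]((π[d](S) ∪ π[d](ρ[d/h](σ[b>=3](R))))) ⋈[d=b] σ[h<=3](R)) → 1
  γ[d; MIN(h)→g]((σ[d<=6]((π[d](S) ∪ π[d](ρ[d/h](σ[b>=3](R))))) ⋈[d=b] σ[h<=3](R))) → 1

|E| = 1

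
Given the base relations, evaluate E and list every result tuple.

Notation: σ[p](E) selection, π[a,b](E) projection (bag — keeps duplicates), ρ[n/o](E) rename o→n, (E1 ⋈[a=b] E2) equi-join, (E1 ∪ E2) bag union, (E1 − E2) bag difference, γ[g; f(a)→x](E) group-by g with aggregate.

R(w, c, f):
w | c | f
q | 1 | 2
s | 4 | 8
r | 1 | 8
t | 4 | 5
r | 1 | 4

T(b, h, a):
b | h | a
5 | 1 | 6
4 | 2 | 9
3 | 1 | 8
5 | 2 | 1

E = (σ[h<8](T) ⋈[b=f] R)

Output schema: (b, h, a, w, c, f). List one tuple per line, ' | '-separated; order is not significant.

Stepwise |·|:
  T → 4
  σ[h<8](T) → 4
  R → 5
  (σ[h<8](T) ⋈[b=f] R) → 3

== RESULT ==
b | h | a | w | c | f
4 | 2 | 9 | r | 1 | 4
5 | 1 | 6 | t | 4 | 5
5 | 2 | 1 | t | 4 | 5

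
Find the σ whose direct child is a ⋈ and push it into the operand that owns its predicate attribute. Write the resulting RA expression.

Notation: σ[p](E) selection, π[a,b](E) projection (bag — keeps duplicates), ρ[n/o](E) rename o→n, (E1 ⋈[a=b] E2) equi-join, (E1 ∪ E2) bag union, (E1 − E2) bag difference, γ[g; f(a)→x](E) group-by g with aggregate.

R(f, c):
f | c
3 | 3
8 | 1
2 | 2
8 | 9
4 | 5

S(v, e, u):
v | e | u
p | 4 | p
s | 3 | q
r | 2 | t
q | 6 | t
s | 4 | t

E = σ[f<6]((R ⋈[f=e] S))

σ filters on f, owned by the left side.
E' = (σ[f<6](R) ⋈[f=e] S)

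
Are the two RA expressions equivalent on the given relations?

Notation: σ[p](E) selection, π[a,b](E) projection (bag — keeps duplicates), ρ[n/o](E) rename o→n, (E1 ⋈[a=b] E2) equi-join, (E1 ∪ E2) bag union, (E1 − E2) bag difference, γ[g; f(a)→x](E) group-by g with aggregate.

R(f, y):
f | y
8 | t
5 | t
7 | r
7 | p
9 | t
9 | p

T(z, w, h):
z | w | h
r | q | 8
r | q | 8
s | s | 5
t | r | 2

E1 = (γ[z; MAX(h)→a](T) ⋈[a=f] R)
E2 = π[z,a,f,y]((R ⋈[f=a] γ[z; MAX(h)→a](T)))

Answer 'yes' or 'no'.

E1 row counts bottom-up:
  T → 4
  γ[z; MAX(h)→a](T) → 3
  R → 6
  (γ[z; MAX(h)→a](T) ⋈[a=f] R) → 2
E2 row counts bottom-up:
  R → 6
  T → 4
  γ[z; MAX(h)→a](T) → 3
  (R ⋈[f=a] γ[z; MAX(h)→a](T)) → 2
  π[z,a,f,y]((R ⋈[f=a] γ[z; MAX(h)→a](T))) → 2

E1 and E2 produce the same multiset:
z | a | f | y
r | 8 | 8 | t
s | 5 | 5 | t

yes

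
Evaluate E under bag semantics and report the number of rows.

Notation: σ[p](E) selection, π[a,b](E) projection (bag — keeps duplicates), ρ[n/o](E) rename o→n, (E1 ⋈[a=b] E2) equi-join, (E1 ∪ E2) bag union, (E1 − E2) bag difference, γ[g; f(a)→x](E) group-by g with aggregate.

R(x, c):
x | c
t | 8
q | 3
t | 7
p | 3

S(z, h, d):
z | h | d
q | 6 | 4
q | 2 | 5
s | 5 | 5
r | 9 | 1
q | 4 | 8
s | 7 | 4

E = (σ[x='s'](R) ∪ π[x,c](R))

Row counts bottom-up:
  R → 4
  σ[x='s'](R) → 0
  R → 4
  π[x,c](R) → 4
  (σ[x='s'](R) ∪ π[x,c](R)) → 4

|E| = 4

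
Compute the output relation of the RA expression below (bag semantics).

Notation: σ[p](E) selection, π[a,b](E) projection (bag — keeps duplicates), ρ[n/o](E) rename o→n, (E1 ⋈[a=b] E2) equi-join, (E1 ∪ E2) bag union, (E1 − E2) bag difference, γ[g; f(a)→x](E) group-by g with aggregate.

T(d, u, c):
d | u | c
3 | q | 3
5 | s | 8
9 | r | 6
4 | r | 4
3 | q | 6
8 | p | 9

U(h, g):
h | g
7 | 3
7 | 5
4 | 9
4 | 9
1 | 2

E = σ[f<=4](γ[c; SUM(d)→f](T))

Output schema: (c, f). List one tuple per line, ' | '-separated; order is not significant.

Per-node cardinality:
  T → 6
  γ[c; SUM(d)→f](T) → 5
  σ[f<=4](γ[c; SUM(d)→f](T)) → 2

== RESULT ==
c | f
3 | 3
4 | 4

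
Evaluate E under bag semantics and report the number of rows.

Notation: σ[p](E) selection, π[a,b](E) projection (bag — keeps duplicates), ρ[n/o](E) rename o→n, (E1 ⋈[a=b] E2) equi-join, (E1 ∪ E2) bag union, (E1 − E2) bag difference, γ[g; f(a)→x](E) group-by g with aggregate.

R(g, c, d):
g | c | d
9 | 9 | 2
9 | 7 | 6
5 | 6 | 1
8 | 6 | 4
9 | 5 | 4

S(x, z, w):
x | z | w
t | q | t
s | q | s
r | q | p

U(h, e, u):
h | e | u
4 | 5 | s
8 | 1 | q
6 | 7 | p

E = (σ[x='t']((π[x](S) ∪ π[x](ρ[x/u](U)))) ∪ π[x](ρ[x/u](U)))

Row counts bottom-up:
  S → 3
  π[x](S) → 3
  U → 3
  ρ[x/u](U) → 3
  π[x](ρ[x/u](U)) → 3
  (π[x](S) ∪ π[x](ρ[x/u](U))) → 6
  σ[x='t']((π[x](S) ∪ π[x](ρ[x/u](U)))) → 1
  U → 3
  ρ[x/u](U) → 3
  π[x](ρ[x/u](U)) → 3
  (σ[x='t']((π[x](S) ∪ π[x](ρ[x/u](U)))) ∪ π[x](ρ[x/u](U))) → 4

|E| = 4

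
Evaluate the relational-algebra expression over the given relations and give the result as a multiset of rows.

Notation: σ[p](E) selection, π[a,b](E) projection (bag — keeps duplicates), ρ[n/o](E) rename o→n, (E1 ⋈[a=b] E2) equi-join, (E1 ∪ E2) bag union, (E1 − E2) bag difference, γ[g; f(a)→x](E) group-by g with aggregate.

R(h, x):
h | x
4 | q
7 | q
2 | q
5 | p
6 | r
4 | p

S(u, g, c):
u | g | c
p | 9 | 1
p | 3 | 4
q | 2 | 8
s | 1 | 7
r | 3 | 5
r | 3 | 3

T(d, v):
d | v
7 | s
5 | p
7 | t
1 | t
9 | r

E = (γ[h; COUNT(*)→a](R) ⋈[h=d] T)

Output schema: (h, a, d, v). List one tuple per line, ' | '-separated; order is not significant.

Per-node cardinality:
  R → 6
  γ[h; COUNT(*)→a](R) → 5
  T → 5
  (γ[h; COUNT(*)→a](R) ⋈[h=d] T) → 3

== RESULT ==
h | a | d | v
5 | 1 | 5 | p
7 | 1 | 7 | s
7 | 1 | 7 | t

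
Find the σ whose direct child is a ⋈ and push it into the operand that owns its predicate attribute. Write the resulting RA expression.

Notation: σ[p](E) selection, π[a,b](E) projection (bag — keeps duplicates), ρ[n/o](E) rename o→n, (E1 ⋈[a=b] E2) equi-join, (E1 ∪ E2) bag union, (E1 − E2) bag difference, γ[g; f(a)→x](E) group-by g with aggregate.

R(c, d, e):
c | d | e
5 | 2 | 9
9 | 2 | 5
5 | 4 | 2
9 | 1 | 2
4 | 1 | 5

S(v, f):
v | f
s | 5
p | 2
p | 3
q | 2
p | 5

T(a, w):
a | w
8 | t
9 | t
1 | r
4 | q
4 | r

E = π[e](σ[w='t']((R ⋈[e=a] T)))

σ filters on w, owned by the right side.
E' = π[e]((R ⋈[e=a] σ[w='t'](T)))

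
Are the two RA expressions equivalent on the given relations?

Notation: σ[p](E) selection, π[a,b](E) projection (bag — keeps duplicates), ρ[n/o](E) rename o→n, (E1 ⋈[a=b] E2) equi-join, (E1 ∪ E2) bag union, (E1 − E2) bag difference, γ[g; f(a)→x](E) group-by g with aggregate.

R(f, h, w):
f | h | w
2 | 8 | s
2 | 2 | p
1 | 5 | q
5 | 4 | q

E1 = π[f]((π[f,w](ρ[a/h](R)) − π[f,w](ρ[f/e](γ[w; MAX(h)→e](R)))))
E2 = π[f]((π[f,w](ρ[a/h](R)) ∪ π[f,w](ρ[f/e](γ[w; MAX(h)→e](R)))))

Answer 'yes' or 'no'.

E1 per-node cardinality:
  R → 4
  ρ[a/h](R) → 4
  π[f,w](ρ[a/h](R)) → 4
  R → 4
  γ[w; MAX(h)→e](R) → 3
  ρ[f/e](γ[w; MAX(h)→e](R)) → 3
  π[f,w](ρ[f/e](γ[w; MAX(h)→e](R))) → 3
  (π[f,w](ρ[a/h](R)) − π[f,w](ρ[f/e](γ[w; MAX(h)→e](R)))) → 2
  π[f]((π[f,w](ρ[a/h](R)) − π[f,w](ρ[f/e](γ[w; MAX(h)→e](R))))) → 2
E2 per-node cardinality:
  R → 4
  ρ[a/h](R) → 4
  π[f,w](ρ[a/h](R)) → 4
  R → 4
  γ[w; MAX(h)→e](R) → 3
  ρ[f/e](γ[w; MAX(h)→e](R)) → 3
  π[f,w](ρ[f/e](γ[w; MAX(h)→e](R))) → 3
  (π[f,w](ρ[a/h](R)) ∪ π[f,w](ρ[f/e](γ[w; MAX(h)→e](R)))) → 7
  π[f]((π[f,w](ρ[a/h](R)) ∪ π[f,w](ρ[f/e](γ[w; MAX(h)→e](R))))) → 7

E1 result:
f
1
2
E2 result:
f
1
2
2
2
5
5
8
Witness: (2,) appears 1× in E1 but 3× in E2.

no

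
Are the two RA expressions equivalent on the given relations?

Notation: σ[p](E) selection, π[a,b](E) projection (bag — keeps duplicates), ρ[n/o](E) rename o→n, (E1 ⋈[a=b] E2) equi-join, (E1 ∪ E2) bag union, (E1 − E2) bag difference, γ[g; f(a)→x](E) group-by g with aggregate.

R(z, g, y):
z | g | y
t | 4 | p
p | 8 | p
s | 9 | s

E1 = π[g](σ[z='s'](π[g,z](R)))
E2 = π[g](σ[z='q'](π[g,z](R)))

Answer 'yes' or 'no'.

E1 per-node cardinality:
  R → 3
  π[g,z](R) → 3
  σ[z='s'](π[g,z](R)) → 1
  π[g](σ[z='s'](π[g,z](R))) → 1
E2 per-node cardinality:
  R → 3
  π[g,z](R) → 3
  σ[z='q'](π[g,z](R)) → 0
  π[g](σ[z='q'](π[g,z](R))) → 0

E1 result:
g
9
E2 result:
g
(0 rows)
Witness: (9,) appears 1× in E1 but 0× in E2.

no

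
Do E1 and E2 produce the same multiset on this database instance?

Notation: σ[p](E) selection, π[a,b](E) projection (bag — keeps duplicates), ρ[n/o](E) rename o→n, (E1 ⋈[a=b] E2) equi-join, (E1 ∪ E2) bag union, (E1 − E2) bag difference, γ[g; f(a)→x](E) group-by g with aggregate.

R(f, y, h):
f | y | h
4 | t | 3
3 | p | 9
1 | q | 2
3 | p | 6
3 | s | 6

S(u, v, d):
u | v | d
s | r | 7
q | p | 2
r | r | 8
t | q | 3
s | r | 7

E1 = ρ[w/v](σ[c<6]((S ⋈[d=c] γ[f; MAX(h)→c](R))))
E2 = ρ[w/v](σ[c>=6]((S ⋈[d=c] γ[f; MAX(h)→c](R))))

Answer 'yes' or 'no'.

E1 per-node cardinality:
  S → 5
  R → 5
  γ[f; MAX(h)→c](R) → 3
  (S ⋈[d=c] γ[f; MAX(h)→c](R)) → 2
  σ[c<6]((S ⋈[d=c] γ[f; MAX(h)→c](R))) → 2
  ρ[w/v](σ[c<6]((S ⋈[d=c] γ[f; MAX(h)→c](R)))) → 2
E2 per-node cardinality:
  S → 5
  R → 5
  γ[f; MAX(h)→c](R) → 3
  (S ⋈[d=c] γ[f; MAX(h)→c](R)) → 2
  σ[c>=6]((S ⋈[d=c] γ[f; MAX(h)→c](R))) → 0
  ρ[w/v](σ[c>=6]((S ⋈[d=c] γ[f; MAX(h)→c](R)))) → 0

E1 result:
u | w | d | f | c
q | p | 2 | 1 | 2
t | q | 3 | 4 | 3
E2 result:
u | w | d | f | c
(0 rows)
Witness: ('t', 'q', 3, 4, 3) appears 1× in E1 but 0× in E2.

no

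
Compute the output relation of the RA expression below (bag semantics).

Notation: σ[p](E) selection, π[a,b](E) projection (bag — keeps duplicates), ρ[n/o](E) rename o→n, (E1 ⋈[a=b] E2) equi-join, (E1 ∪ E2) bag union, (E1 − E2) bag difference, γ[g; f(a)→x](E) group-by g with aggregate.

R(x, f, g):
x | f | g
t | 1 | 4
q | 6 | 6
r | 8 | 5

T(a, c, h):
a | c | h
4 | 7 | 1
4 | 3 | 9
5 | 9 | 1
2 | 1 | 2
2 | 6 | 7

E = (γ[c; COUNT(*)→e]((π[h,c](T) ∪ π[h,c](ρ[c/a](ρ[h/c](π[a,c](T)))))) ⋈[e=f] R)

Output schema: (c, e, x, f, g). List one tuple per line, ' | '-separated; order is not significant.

Per-node cardinality:
  T → 5
  π[h,c](T) → 5
  T → 5
  π[a,c](T) → 5
  ρ[h/c](π[a,c](T)) → 5
  ρ[c/a](ρ[h/c](π[a,c](T))) → 5
  π[h,c](ρ[c/a](ρ[h/c](π[a,c](T)))) → 5
  (π[h,c](T) ∪ π[h,c](ρ[c/a](ρ[h/c](π[a,c](T))))) → 10
  γ[c; COUNT(*)→e]((π[h,c](T) ∪ π[h,c](ρ[c/a](ρ[h/c](π[a,c](T)))))) → 8
  R → 3
  (γ[c; COUNT(*)→e]((π[h,c](T) ∪ π[h,c](ρ[c/a](ρ[h/c](π[a,c](T)))))) ⋈[e=f] R) → 6

== RESULT ==
c | e | x | f | g
1 | 1 | t | 1 | 4
3 | 1 | t | 1 | 4
5 | 1 | t | 1 | 4
6 | 1 | t | 1 | 4
7 | 1 | t | 1 | 4
9 | 1 | t | 1 | 4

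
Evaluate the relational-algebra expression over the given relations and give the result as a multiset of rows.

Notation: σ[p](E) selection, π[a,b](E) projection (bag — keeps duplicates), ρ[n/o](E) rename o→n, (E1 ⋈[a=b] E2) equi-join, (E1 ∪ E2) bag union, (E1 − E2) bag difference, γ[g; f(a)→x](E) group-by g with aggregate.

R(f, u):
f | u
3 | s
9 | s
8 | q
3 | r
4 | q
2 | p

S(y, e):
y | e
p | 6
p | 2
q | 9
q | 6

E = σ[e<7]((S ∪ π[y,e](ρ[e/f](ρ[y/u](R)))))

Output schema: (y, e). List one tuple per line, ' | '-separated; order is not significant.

Subexpression sizes:
  S → 4
  R → 6
  ρ[y/u](R) → 6
  ρ[e/f](ρ[y/u](R)) → 6
  π[y,e](ρ[e/f](ρ[y/u](R))) → 6
  (S ∪ π[y,e](ρ[e/f](ρ[y/u](R)))) → 10
  σ[e<7]((S ∪ π[y,e](ρ[e/f](ρ[y/u](R))))) → 7

== RESULT ==
y | e
p | 2
p | 2
p | 6
q | 4
q | 6
r | 3
s | 3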